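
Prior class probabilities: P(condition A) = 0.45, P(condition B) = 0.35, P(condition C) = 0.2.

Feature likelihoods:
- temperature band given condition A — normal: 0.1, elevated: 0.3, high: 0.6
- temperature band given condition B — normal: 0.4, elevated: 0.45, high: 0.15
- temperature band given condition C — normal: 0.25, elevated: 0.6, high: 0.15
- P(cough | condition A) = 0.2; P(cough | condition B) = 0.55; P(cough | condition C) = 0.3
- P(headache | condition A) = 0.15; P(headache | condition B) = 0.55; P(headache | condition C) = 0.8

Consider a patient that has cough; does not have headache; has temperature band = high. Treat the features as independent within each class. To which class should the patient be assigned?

condition A

condition A: 0.45 × 0.6 × 0.2 × (1−0.15) = 0.0459
condition B: 0.35 × 0.15 × 0.55 × (1−0.55) = 0.01299375
condition C: 0.2 × 0.15 × 0.3 × (1−0.8) = 0.0018
Highest score → condition A.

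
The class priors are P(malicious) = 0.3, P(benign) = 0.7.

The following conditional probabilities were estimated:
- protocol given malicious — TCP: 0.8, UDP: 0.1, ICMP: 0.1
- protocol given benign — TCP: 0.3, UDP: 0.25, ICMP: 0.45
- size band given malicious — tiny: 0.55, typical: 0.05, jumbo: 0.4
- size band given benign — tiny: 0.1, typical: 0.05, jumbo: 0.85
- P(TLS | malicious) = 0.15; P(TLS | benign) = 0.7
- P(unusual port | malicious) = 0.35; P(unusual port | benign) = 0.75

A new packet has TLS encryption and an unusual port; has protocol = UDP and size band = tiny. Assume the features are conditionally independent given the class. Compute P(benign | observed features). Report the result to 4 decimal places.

malicious: 0.3 × 0.1 × 0.55 × 0.15 × 0.35 = 0.00086625
benign: 0.7 × 0.25 × 0.1 × 0.7 × 0.75 = 0.0091875
P(benign | x) = 0.0091875 / 0.01005375 ≈ 0.9138

0.9138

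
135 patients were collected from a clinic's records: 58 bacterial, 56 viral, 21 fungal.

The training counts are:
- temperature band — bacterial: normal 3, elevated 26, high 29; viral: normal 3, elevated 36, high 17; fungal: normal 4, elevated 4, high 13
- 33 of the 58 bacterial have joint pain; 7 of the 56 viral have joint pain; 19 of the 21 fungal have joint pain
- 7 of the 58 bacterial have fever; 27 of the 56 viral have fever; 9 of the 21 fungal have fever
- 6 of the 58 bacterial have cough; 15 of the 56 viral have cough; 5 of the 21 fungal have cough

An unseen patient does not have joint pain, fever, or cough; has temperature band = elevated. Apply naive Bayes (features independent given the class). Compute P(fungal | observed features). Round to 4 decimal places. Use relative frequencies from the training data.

0.0079

bacterial: (58/135) × (26/58) × (25/58) × (51/58) × (52/58) ≈ 0.0654439
viral: (56/135) × (36/56) × (49/56) × (29/56) × (41/56) ≈ 0.0884673
fungal: (21/135) × (4/21) × (2/21) × (12/21) × (16/21) ≈ 0.00122857
P(fungal | x) = 0.00122857 / 0.15513977 ≈ 0.0079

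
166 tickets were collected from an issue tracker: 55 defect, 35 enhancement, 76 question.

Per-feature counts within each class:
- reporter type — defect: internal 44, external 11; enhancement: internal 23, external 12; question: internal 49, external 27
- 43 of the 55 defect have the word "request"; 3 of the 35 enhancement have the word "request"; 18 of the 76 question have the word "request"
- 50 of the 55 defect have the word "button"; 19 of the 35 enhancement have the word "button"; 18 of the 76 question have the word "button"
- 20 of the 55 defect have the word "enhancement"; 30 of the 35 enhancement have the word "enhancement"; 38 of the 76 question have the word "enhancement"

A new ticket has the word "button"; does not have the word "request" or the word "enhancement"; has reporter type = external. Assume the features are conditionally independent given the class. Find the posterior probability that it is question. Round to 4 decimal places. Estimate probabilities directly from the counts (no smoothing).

defect: (55/166) × (11/55) × (12/55) × (50/55) × (35/55) ≈ 0.00836403
enhancement: (35/166) × (12/35) × (32/35) × (19/35) × (5/35) ≈ 0.00512558
question: (76/166) × (27/76) × (58/76) × (18/76) × (38/76) ≈ 0.0146994
P(question | x) = 0.0146994 / 0.02818901 ≈ 0.5215

0.5215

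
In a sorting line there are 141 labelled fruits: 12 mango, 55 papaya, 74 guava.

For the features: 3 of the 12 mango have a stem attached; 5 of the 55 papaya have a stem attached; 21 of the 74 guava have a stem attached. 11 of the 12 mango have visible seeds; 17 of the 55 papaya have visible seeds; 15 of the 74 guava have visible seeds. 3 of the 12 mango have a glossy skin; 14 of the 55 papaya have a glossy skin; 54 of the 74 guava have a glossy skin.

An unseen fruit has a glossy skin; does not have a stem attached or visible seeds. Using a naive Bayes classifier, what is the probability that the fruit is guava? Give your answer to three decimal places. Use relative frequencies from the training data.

mango: (12/141) × (9/12) × (1/12) × (3/12) ≈ 0.00132979
papaya: (55/141) × (50/55) × (38/55) × (14/55) ≈ 0.0623645
guava: (74/141) × (53/74) × (59/74) × (54/74) ≈ 0.218695
P(guava | x) = 0.218695 / 0.28238929 ≈ 0.774

0.774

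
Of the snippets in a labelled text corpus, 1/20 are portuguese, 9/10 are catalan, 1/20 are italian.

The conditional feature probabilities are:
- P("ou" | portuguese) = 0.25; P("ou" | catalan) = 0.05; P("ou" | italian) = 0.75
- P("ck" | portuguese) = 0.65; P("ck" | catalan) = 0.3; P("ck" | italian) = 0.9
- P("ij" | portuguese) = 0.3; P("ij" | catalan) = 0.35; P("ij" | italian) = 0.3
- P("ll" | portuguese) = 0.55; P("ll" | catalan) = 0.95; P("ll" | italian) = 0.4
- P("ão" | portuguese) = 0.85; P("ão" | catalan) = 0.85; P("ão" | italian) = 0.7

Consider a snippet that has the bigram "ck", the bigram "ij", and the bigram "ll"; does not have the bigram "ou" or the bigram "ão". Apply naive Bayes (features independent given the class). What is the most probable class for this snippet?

catalan

portuguese: 0.05 × (1−0.25) × 0.65 × 0.3 × 0.55 × (1−0.85) = 0.00060328125
catalan: 0.9 × (1−0.05) × 0.3 × 0.35 × 0.95 × (1−0.85) = 0.0127929375
italian: 0.05 × (1−0.75) × 0.9 × 0.3 × 0.4 × (1−0.7) = 0.000405
Highest score → catalan.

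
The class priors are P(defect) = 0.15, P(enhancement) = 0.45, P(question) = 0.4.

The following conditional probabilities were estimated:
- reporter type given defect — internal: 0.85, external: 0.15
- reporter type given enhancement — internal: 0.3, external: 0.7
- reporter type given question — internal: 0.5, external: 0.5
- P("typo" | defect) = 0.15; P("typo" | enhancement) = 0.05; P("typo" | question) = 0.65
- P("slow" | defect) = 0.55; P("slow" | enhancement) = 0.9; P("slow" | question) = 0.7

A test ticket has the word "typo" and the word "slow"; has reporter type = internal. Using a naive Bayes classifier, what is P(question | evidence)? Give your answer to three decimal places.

defect: 0.15 × 0.85 × 0.15 × 0.55 = 0.01051875
enhancement: 0.45 × 0.3 × 0.05 × 0.9 = 0.006075
question: 0.4 × 0.5 × 0.65 × 0.7 = 0.091
P(question | x) = 0.091 / 0.10759375 ≈ 0.846

0.846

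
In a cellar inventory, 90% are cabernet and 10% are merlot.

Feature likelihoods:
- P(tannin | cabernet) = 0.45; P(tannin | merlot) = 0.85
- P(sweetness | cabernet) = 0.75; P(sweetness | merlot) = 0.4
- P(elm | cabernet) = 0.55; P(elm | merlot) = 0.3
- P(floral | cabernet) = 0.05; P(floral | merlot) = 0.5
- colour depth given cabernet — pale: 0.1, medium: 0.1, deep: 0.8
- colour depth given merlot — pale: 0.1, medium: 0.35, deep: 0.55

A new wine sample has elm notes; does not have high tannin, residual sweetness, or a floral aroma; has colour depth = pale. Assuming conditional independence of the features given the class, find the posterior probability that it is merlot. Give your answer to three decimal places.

cabernet: 0.9 × (1−0.45) × (1−0.75) × 0.55 × (1−0.05) × 0.1 = 0.0064659375
merlot: 0.1 × (1−0.85) × (1−0.4) × 0.3 × (1−0.5) × 0.1 = 0.000135
P(merlot | x) = 0.000135 / 0.0066009375 ≈ 0.020

0.020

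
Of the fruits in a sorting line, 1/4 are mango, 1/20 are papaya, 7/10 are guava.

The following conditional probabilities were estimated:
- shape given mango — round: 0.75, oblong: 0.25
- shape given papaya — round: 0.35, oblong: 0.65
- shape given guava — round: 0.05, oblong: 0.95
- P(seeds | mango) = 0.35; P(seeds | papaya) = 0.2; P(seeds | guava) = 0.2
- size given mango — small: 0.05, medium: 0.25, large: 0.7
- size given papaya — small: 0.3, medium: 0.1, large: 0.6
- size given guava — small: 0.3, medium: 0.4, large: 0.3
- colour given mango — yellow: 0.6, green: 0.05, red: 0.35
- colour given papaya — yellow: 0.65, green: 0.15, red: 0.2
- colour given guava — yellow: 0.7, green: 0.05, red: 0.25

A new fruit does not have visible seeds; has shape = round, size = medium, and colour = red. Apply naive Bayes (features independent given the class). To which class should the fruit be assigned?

mango: 0.25 × 0.75 × (1−0.35) × 0.25 × 0.35 = 0.0106640625
papaya: 0.05 × 0.35 × (1−0.2) × 0.1 × 0.2 = 0.00028
guava: 0.7 × 0.05 × (1−0.2) × 0.4 × 0.25 = 0.0028
Highest score → mango.

mango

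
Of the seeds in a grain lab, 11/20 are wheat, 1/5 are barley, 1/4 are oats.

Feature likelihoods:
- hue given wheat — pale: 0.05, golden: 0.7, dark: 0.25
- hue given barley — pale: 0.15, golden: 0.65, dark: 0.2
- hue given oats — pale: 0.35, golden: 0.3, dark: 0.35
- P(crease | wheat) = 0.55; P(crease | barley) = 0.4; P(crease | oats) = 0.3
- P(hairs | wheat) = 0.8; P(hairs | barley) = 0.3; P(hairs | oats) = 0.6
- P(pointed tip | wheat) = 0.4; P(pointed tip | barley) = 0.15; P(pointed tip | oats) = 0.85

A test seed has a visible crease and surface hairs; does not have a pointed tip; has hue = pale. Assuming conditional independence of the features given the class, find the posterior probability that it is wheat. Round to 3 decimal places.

0.572

wheat: 0.55 × 0.05 × 0.55 × 0.8 × (1−0.4) = 0.00726
barley: 0.2 × 0.15 × 0.4 × 0.3 × (1−0.15) = 0.00306
oats: 0.25 × 0.35 × 0.3 × 0.6 × (1−0.85) = 0.0023625
P(wheat | x) = 0.00726 / 0.0126825 ≈ 0.572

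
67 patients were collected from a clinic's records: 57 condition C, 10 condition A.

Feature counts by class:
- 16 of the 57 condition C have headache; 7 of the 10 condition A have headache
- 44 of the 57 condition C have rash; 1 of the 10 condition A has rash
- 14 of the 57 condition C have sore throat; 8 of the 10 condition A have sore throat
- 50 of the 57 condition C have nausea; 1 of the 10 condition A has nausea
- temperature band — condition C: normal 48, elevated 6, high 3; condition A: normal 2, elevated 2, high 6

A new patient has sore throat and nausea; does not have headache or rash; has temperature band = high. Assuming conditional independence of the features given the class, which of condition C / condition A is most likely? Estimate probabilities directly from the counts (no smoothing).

condition C: (57/67) × (41/57) × (13/57) × (14/57) × (50/57) × (3/57) ≈ 0.0015826
condition A: (10/67) × (3/10) × (9/10) × (8/10) × (1/10) × (6/10) ≈ 0.00193433
Highest score → condition A.

condition A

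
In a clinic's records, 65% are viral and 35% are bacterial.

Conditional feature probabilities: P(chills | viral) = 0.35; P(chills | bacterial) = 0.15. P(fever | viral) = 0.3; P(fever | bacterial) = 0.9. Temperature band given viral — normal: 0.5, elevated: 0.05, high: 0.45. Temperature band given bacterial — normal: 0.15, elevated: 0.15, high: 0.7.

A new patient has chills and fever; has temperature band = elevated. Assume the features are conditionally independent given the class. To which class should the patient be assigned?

bacterial

viral: 0.65 × 0.35 × 0.3 × 0.05 = 0.0034125
bacterial: 0.35 × 0.15 × 0.9 × 0.15 = 0.0070875
Highest score → bacterial.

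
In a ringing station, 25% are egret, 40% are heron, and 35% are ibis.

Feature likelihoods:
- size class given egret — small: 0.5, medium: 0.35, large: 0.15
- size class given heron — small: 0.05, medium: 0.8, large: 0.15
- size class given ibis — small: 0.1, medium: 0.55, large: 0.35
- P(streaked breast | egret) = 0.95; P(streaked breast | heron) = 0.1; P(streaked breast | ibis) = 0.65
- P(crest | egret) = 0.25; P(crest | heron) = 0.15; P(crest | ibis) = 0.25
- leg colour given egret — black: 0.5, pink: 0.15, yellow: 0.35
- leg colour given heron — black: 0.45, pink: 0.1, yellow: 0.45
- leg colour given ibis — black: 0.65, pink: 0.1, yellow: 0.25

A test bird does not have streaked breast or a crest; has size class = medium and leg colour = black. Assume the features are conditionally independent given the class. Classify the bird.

heron

egret: 0.25 × 0.35 × (1−0.95) × (1−0.25) × 0.5 = 0.001640625
heron: 0.4 × 0.8 × (1−0.1) × (1−0.15) × 0.45 = 0.11016
ibis: 0.35 × 0.55 × (1−0.65) × (1−0.25) × 0.65 = 0.0328453125
Highest score → heron.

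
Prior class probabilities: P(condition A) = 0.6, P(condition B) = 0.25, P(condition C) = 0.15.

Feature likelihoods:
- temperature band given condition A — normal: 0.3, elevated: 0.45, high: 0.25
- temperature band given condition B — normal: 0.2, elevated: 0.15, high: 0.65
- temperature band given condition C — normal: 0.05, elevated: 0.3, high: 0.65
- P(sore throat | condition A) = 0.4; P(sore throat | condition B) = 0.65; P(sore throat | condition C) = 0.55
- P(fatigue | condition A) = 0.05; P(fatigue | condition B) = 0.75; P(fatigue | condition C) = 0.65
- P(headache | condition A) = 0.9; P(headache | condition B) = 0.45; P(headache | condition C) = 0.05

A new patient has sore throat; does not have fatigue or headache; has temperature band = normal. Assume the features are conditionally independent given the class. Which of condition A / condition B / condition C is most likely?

condition A: 0.6 × 0.3 × 0.4 × (1−0.05) × (1−0.9) = 0.00684
condition B: 0.25 × 0.2 × 0.65 × (1−0.75) × (1−0.45) = 0.00446875
condition C: 0.15 × 0.05 × 0.55 × (1−0.65) × (1−0.05) = 0.0013715625
Highest score → condition A.

condition A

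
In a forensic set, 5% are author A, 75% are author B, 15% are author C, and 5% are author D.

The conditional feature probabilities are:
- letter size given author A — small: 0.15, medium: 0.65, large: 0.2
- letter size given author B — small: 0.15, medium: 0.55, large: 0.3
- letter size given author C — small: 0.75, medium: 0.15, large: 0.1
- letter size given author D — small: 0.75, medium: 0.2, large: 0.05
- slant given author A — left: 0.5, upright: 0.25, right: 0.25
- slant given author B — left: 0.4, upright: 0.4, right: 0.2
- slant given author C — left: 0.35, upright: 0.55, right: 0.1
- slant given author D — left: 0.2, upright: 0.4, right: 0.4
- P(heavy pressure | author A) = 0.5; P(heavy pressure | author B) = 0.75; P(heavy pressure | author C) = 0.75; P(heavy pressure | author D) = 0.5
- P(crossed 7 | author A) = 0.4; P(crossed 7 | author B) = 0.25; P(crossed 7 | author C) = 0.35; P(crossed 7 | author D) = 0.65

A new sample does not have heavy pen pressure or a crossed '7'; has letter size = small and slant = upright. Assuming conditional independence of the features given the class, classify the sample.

author A: 0.05 × 0.15 × 0.25 × (1−0.5) × (1−0.4) = 0.0005625
author B: 0.75 × 0.15 × 0.4 × (1−0.75) × (1−0.25) = 0.0084375
author C: 0.15 × 0.75 × 0.55 × (1−0.75) × (1−0.35) = 0.0100546875
author D: 0.05 × 0.75 × 0.4 × (1−0.5) × (1−0.65) = 0.002625
Highest score → author C.

author C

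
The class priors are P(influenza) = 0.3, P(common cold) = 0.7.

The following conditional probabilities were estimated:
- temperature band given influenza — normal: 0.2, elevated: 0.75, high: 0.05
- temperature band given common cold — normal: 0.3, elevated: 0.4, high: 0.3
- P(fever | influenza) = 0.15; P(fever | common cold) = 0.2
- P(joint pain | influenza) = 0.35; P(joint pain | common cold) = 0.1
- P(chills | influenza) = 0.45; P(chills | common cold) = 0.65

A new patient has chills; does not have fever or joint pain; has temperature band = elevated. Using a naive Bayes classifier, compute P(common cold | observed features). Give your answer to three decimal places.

influenza: 0.3 × 0.75 × (1−0.15) × (1−0.35) × 0.45 = 0.055940625
common cold: 0.7 × 0.4 × (1−0.2) × (1−0.1) × 0.65 = 0.13104
P(common cold | x) = 0.13104 / 0.186980625 ≈ 0.701

0.701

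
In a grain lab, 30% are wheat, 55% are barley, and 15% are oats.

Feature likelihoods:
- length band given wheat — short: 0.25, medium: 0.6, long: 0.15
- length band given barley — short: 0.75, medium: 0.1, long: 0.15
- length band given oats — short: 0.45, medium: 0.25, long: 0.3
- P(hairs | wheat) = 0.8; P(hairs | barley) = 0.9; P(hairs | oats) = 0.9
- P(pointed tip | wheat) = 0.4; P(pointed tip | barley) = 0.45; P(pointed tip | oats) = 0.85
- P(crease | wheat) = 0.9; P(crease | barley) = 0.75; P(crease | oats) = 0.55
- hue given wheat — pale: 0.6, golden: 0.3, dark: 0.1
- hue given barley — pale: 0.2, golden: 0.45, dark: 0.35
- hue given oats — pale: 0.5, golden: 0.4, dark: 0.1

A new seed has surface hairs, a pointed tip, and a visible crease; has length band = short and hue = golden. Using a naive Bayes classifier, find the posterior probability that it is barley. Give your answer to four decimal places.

wheat: 0.3 × 0.25 × 0.8 × 0.4 × 0.9 × 0.3 = 0.00648
barley: 0.55 × 0.75 × 0.9 × 0.45 × 0.75 × 0.45 = 0.05638359375
oats: 0.15 × 0.45 × 0.9 × 0.85 × 0.55 × 0.4 = 0.01136025
P(barley | x) = 0.05638359375 / 0.07422384375 ≈ 0.7596

0.7596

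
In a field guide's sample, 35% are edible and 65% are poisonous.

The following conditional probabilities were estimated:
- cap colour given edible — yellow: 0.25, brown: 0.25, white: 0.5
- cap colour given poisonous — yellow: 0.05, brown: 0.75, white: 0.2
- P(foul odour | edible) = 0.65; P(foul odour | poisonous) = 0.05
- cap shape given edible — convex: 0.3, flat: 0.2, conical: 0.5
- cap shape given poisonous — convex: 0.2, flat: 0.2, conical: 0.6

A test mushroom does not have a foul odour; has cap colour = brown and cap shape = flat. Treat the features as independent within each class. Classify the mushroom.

edible: 0.35 × 0.25 × (1−0.65) × 0.2 = 0.006125
poisonous: 0.65 × 0.75 × (1−0.05) × 0.2 = 0.092625
Highest score → poisonous.

poisonous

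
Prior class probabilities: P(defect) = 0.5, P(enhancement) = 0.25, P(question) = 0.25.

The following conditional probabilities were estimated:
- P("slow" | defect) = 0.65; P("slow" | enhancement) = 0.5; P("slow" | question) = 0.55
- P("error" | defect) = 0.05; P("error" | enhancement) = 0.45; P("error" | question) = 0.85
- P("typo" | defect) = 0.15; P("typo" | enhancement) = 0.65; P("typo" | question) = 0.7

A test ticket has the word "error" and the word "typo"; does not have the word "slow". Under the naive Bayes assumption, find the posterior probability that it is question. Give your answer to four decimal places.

0.6386

defect: 0.5 × (1−0.65) × 0.05 × 0.15 = 0.0013125
enhancement: 0.25 × (1−0.5) × 0.45 × 0.65 = 0.0365625
question: 0.25 × (1−0.55) × 0.85 × 0.7 = 0.0669375
P(question | x) = 0.0669375 / 0.1048125 ≈ 0.6386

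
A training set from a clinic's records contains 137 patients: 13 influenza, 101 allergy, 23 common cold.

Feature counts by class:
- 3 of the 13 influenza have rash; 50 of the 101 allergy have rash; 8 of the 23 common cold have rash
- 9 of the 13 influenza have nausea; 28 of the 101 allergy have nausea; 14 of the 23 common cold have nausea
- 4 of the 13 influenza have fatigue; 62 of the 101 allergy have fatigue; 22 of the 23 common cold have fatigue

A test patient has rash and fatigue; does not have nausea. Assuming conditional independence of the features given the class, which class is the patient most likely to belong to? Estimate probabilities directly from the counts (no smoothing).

influenza: (13/137) × (3/13) × (4/13) × (4/13) ≈ 0.00207317
allergy: (101/137) × (50/101) × (73/101) × (62/101) ≈ 0.161928
common cold: (23/137) × (8/23) × (9/23) × (22/23) ≈ 0.0218564
Highest score → allergy.

allergy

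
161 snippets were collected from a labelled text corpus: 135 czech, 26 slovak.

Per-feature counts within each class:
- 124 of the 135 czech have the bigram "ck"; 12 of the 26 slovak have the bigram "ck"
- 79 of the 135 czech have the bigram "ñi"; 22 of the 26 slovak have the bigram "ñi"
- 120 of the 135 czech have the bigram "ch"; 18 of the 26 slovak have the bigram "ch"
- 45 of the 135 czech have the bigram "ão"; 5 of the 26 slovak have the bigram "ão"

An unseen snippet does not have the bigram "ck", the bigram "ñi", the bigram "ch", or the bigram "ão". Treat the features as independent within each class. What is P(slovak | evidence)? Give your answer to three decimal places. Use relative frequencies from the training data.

czech: (135/161) × (11/135) × (56/135) × (15/135) × (90/135) ≈ 0.00209936
slovak: (26/161) × (14/26) × (4/26) × (8/26) × (21/26) ≈ 0.00332469
P(slovak | x) = 0.00332469 / 0.00542405 ≈ 0.613

0.613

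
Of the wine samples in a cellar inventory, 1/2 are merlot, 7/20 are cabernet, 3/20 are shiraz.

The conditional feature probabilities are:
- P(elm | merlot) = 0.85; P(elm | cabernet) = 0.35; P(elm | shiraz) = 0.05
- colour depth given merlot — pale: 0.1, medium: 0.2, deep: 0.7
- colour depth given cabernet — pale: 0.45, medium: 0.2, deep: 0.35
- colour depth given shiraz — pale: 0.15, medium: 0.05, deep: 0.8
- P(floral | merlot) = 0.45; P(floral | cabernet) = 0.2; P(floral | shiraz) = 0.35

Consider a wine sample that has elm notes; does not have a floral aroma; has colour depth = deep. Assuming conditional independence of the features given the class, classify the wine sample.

merlot

merlot: 0.5 × 0.85 × 0.7 × (1−0.45) = 0.163625
cabernet: 0.35 × 0.35 × 0.35 × (1−0.2) = 0.0343
shiraz: 0.15 × 0.05 × 0.8 × (1−0.35) = 0.0039
Highest score → merlot.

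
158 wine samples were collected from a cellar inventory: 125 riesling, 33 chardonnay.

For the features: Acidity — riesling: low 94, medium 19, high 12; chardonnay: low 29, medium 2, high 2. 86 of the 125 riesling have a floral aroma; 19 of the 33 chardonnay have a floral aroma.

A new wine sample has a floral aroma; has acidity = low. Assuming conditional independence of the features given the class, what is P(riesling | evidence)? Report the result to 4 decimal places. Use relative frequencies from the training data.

0.7948

riesling: (125/158) × (94/125) × (86/125) ≈ 0.409316
chardonnay: (33/158) × (29/33) × (19/33) ≈ 0.105677
P(riesling | x) = 0.409316 / 0.514993 ≈ 0.7948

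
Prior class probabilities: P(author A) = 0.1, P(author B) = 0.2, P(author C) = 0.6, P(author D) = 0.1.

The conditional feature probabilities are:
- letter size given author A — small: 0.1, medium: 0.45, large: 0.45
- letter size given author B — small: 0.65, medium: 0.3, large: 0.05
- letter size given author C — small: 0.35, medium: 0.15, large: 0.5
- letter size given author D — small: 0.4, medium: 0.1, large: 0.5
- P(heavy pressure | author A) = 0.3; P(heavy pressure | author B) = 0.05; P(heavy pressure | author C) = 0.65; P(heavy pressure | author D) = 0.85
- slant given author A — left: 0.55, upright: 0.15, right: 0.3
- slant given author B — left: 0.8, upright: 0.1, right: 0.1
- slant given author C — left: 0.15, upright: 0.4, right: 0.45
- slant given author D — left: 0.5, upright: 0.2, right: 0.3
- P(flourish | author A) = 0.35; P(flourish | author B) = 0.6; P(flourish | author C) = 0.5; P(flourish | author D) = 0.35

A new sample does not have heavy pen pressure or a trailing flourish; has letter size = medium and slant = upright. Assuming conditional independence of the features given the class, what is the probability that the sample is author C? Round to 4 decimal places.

0.5318

author A: 0.1 × 0.45 × (1−0.3) × 0.15 × (1−0.35) = 0.00307125
author B: 0.2 × 0.3 × (1−0.05) × 0.1 × (1−0.6) = 0.00228
author C: 0.6 × 0.15 × (1−0.65) × 0.4 × (1−0.5) = 0.0063
author D: 0.1 × 0.1 × (1−0.85) × 0.2 × (1−0.35) = 0.000195
P(author C | x) = 0.0063 / 0.01184625 ≈ 0.5318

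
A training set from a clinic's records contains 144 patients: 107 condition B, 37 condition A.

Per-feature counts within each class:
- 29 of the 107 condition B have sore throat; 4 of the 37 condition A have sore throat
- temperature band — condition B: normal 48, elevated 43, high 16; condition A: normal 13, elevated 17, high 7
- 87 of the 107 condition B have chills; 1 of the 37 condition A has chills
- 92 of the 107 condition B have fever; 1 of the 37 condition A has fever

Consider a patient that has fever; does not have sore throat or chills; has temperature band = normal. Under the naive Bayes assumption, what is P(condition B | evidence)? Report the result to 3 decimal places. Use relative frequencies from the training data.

condition B: (107/144) × (78/107) × (48/107) × (20/107) × (92/107) ≈ 0.0390517
condition A: (37/144) × (33/37) × (13/37) × (36/37) × (1/37) ≈ 0.00211735
P(condition B | x) = 0.0390517 / 0.04116905 ≈ 0.949

0.949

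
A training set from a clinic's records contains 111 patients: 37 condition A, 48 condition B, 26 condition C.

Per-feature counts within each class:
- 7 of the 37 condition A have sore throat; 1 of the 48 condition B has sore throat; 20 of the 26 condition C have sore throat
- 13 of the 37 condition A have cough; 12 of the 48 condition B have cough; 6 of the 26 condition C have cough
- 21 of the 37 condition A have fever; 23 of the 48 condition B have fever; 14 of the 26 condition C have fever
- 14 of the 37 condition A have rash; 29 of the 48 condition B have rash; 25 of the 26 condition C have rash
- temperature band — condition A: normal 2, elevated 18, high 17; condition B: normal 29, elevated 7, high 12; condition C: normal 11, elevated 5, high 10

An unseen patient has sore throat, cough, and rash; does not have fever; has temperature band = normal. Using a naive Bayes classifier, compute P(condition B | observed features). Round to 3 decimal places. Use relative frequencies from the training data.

0.051

condition A: (37/111) × (7/37) × (13/37) × (16/37) × (14/37) × (2/37) ≈ 0.00019597
condition B: (48/111) × (1/48) × (12/48) × (25/48) × (29/48) × (29/48) ≈ 0.000428183
condition C: (26/111) × (20/26) × (6/26) × (12/26) × (25/26) × (11/26) ≈ 0.0078069
P(condition B | x) = 0.000428183 / 0.008431053 ≈ 0.051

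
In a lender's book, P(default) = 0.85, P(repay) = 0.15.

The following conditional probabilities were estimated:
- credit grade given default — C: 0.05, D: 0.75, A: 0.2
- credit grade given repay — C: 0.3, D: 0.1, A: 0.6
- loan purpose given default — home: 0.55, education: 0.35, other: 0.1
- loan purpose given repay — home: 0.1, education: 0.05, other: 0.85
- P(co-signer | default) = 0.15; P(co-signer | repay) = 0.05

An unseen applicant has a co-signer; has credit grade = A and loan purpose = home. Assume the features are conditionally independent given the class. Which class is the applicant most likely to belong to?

default

default: 0.85 × 0.2 × 0.55 × 0.15 = 0.014025
repay: 0.15 × 0.6 × 0.1 × 0.05 = 0.00045
Highest score → default.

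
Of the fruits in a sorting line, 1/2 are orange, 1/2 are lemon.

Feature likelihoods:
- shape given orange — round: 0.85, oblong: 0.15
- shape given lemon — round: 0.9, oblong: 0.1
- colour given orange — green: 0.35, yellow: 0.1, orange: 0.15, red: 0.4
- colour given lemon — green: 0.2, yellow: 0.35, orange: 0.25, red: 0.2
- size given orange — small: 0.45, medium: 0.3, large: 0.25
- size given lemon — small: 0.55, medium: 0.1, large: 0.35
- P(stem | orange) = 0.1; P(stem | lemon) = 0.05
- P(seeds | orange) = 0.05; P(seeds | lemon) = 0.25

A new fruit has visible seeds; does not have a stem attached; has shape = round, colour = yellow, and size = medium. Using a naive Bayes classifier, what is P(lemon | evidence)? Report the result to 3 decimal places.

0.867

orange: 0.5 × 0.85 × 0.1 × 0.3 × (1−0.1) × 0.05 = 0.00057375
lemon: 0.5 × 0.9 × 0.35 × 0.1 × (1−0.05) × 0.25 = 0.003740625
P(lemon | x) = 0.003740625 / 0.004314375 ≈ 0.867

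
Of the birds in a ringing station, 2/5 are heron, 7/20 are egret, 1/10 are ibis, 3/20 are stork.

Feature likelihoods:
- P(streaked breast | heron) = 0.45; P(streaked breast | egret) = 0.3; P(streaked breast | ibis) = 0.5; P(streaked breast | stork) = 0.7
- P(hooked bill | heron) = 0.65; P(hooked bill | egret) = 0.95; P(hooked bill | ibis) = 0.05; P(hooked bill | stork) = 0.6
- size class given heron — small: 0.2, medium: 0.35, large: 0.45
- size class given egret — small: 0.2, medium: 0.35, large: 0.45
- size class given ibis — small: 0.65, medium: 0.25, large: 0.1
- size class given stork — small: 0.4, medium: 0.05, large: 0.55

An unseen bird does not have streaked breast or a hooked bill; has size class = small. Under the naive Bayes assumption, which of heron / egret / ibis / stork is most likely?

heron: 0.4 × (1−0.45) × (1−0.65) × 0.2 = 0.0154
egret: 0.35 × (1−0.3) × (1−0.95) × 0.2 = 0.00245
ibis: 0.1 × (1−0.5) × (1−0.05) × 0.65 = 0.030875
stork: 0.15 × (1−0.7) × (1−0.6) × 0.4 = 0.0072
Highest score → ibis.

ibis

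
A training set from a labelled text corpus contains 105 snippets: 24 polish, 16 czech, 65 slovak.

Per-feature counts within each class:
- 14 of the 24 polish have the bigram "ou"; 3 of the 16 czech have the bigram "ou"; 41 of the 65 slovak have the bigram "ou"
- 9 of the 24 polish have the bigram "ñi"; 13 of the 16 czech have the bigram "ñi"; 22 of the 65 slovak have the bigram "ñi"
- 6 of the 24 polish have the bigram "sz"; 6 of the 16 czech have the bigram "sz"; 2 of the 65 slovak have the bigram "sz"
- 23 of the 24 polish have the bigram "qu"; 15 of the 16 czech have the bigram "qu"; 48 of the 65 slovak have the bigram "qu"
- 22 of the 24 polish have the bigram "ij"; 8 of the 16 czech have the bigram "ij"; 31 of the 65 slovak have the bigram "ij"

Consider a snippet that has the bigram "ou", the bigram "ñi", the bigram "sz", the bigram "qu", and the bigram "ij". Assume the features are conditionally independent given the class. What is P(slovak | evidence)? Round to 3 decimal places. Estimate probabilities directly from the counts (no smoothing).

0.087

polish: (24/105) × (14/24) × (9/24) × (6/24) × (23/24) × (22/24) ≈ 0.0109809
czech: (16/105) × (3/16) × (13/16) × (6/16) × (15/16) × (8/16) ≈ 0.00408064
slovak: (65/105) × (41/65) × (22/65) × (2/65) × (48/65) × (31/65) ≈ 0.00143218
P(slovak | x) = 0.00143218 / 0.01649372 ≈ 0.087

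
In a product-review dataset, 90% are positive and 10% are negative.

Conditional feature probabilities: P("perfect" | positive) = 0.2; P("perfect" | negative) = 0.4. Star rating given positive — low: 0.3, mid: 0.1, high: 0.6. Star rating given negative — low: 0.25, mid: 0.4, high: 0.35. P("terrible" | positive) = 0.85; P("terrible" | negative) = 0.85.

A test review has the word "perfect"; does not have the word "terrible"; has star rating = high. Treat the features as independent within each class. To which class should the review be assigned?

positive: 0.9 × 0.2 × 0.6 × (1−0.85) = 0.0162
negative: 0.1 × 0.4 × 0.35 × (1−0.85) = 0.0021
Highest score → positive.

positive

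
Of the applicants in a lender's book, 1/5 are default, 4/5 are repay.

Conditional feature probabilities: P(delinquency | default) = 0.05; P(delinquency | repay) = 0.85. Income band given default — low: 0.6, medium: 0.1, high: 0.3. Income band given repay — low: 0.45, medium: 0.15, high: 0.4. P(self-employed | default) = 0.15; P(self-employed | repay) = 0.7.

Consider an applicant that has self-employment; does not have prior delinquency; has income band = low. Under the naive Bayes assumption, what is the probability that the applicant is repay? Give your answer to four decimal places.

0.6885

default: 0.2 × (1−0.05) × 0.6 × 0.15 = 0.0171
repay: 0.8 × (1−0.85) × 0.45 × 0.7 = 0.0378
P(repay | x) = 0.0378 / 0.0549 ≈ 0.6885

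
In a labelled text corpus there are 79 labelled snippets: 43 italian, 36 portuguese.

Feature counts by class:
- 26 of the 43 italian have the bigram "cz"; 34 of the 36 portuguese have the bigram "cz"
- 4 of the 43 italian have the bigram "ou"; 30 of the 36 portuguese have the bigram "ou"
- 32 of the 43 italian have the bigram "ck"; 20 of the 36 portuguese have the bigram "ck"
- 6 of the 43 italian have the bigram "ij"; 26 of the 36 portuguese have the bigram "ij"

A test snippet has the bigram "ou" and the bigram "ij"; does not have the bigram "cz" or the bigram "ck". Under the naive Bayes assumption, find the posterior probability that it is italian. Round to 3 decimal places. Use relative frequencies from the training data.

italian: (43/79) × (17/43) × (4/43) × (11/43) × (6/43) ≈ 0.00071453
portuguese: (36/79) × (2/36) × (30/36) × (16/36) × (26/36) ≈ 0.00677189
P(italian | x) = 0.00071453 / 0.00748642 ≈ 0.095

0.095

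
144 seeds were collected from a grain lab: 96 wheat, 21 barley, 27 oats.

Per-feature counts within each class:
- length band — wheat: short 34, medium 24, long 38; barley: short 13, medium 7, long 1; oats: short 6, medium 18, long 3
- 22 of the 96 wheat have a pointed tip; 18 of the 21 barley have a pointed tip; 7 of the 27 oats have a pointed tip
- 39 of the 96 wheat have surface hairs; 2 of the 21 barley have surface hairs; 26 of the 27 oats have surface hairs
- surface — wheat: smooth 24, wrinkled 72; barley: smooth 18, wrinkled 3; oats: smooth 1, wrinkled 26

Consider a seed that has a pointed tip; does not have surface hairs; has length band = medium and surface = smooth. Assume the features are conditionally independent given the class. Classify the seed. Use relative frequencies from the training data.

wheat: (96/144) × (24/96) × (22/96) × (57/96) × (24/96) ≈ 0.00566949
barley: (21/144) × (7/21) × (18/21) × (19/21) × (18/21) ≈ 0.0323129
oats: (27/144) × (18/27) × (7/27) × (1/27) × (1/27) ≈ 0.0000444546
Highest score → barley.

barley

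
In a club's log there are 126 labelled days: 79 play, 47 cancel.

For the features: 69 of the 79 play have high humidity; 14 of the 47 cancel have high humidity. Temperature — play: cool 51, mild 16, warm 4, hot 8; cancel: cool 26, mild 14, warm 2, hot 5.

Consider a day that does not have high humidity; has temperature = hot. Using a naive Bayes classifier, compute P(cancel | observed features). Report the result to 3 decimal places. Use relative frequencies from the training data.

0.776

play: (79/126) × (10/79) × (8/79) ≈ 0.00803697
cancel: (47/126) × (33/47) × (5/47) ≈ 0.0278622
P(cancel | x) = 0.0278622 / 0.03589917 ≈ 0.776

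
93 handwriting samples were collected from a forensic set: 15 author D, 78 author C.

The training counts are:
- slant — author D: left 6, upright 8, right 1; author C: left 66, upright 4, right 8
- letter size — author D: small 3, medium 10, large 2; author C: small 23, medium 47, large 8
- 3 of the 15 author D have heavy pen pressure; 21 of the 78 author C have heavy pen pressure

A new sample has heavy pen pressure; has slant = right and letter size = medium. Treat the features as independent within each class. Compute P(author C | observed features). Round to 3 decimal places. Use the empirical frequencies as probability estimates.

0.907

author D: (15/93) × (1/15) × (10/15) × (3/15) ≈ 0.00143369
author C: (78/93) × (8/78) × (47/78) × (21/78) ≈ 0.0139552
P(author C | x) = 0.0139552 / 0.01538889 ≈ 0.907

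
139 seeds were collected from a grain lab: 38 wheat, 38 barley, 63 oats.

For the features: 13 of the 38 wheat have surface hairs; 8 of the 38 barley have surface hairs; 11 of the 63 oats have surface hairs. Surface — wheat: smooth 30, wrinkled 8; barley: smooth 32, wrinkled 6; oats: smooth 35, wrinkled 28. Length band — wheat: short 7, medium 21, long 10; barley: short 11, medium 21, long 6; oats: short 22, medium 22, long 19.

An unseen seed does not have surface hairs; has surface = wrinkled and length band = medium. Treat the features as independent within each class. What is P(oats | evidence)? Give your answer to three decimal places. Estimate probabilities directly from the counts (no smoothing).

wheat: (38/139) × (25/38) × (8/38) × (21/38) ≈ 0.0209251
barley: (38/139) × (30/38) × (6/38) × (21/38) ≈ 0.0188326
oats: (63/139) × (52/63) × (28/63) × (22/63) ≈ 0.0580615
P(oats | x) = 0.0580615 / 0.0978192 ≈ 0.594

0.594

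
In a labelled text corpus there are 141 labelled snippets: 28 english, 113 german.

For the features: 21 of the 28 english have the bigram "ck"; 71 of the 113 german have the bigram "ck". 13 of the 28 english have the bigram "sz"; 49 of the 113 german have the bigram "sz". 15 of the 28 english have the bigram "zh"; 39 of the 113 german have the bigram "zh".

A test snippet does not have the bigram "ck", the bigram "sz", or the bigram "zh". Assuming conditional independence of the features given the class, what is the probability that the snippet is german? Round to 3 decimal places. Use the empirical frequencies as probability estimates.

0.899

english: (28/141) × (7/28) × (15/28) × (13/28) ≈ 0.012348
german: (113/141) × (42/113) × (64/113) × (74/113) ≈ 0.11048
P(german | x) = 0.11048 / 0.122828 ≈ 0.899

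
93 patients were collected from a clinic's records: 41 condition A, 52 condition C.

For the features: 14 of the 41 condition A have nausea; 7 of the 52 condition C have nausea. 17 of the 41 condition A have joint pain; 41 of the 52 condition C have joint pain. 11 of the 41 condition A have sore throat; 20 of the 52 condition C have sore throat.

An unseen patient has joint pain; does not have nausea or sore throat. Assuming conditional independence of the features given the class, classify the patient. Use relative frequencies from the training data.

condition C

condition A: (41/93) × (27/41) × (17/41) × (30/41) ≈ 0.0880812
condition C: (52/93) × (45/52) × (41/52) × (32/52) ≈ 0.234778
Highest score → condition C.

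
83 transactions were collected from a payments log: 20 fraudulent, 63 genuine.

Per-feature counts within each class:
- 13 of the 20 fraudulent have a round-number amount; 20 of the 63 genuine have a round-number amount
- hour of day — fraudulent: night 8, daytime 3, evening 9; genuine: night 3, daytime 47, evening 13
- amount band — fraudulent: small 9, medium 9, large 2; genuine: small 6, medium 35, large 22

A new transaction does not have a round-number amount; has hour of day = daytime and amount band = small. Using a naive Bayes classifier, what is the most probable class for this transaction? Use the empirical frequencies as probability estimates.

fraudulent: (20/83) × (7/20) × (3/20) × (9/20) ≈ 0.00569277
genuine: (63/83) × (43/63) × (47/63) × (6/63) ≈ 0.0368094
Highest score → genuine.

genuine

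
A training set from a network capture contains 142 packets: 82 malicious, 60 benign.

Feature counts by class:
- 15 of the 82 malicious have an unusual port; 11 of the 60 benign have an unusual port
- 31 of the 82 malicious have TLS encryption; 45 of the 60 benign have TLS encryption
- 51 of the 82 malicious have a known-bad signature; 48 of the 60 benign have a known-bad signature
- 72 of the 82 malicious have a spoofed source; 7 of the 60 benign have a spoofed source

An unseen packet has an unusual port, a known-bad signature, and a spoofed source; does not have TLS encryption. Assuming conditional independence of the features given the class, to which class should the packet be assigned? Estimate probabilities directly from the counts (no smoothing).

malicious: (82/142) × (15/82) × (51/82) × (51/82) × (72/82) ≈ 0.0358785
benign: (60/142) × (11/60) × (15/60) × (48/60) × (7/60) ≈ 0.00180751
Highest score → malicious.

malicious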